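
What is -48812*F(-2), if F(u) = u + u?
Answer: 195248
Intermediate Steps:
F(u) = 2*u
-48812*F(-2) = -97624*(-2) = -48812*(-4) = 195248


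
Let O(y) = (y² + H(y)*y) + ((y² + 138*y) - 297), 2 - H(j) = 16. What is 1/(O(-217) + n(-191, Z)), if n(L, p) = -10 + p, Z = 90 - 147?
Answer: 1/66906 ≈ 1.4946e-5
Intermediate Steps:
H(j) = -14 (H(j) = 2 - 1*16 = 2 - 16 = -14)
Z = -57
O(y) = -297 + 2*y² + 124*y (O(y) = (y² - 14*y) + ((y² + 138*y) - 297) = (y² - 14*y) + (-297 + y² + 138*y) = -297 + 2*y² + 124*y)
1/(O(-217) + n(-191, Z)) = 1/((-297 + 2*(-217)² + 124*(-217)) + (-10 - 57)) = 1/((-297 + 2*47089 - 26908) - 67) = 1/((-297 + 94178 - 26908) - 67) = 1/(66973 - 67) = 1/66906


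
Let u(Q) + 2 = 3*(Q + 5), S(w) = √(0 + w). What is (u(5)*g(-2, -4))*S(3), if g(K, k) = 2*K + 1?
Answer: -84*√3 ≈ -145.49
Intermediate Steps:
S(w) = √w
g(K, k) = 1 + 2*K
u(Q) = 13 + 3*Q (u(Q) = -2 + 3*(Q + 5) = -2 + 3*(5 + Q) = -2 + (15 + 3*Q) = 13 + 3*Q)
(u(5)*g(-2, -4))*S(3) = ((13 + 3*5)*(1 + 2*(-2)))*√3 = ((13 + 15)*(1 - 4))*√3 = (28*(-3))*√3 = -84*√3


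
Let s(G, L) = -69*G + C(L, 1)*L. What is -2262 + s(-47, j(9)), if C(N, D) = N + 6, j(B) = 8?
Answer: 1093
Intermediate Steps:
C(N, D) = 6 + N
s(G, L) = -69*G + L*(6 + L) (s(G, L) = -69*G + (6 + L)*L = -69*G + L*(6 + L))
-2262 + s(-47, j(9)) = -2262 + (-69*(-47) + 8*(6 + 8)) = -2262 + (3243 + 8*14) = -2262 + (3243 + 112) = -2262 + 3355 = 1093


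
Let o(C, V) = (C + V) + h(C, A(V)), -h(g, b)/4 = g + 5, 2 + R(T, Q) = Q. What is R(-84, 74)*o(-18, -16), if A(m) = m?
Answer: 1296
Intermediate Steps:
R(T, Q) = -2 + Q
h(g, b) = -20 - 4*g (h(g, b) = -4*(g + 5) = -4*(5 + g) = -20 - 4*g)
o(C, V) = -20 + V - 3*C (o(C, V) = (C + V) + (-20 - 4*C) = -20 + V - 3*C)
R(-84, 74)*o(-18, -16) = (-2 + 74)*(-20 - 16 - 3*(-18)) = 72*(-20 - 16 + 54) = 72*18 = 1296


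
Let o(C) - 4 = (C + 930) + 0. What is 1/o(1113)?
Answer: 1/2047 ≈ 0.00048852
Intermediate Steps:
o(C) = 934 + C (o(C) = 4 + ((C + 930) + 0) = 4 + ((930 + C) + 0) = 4 + (930 + C) = 934 + C)
1/o(1113) = 1/(934 + 1113) = 1/2047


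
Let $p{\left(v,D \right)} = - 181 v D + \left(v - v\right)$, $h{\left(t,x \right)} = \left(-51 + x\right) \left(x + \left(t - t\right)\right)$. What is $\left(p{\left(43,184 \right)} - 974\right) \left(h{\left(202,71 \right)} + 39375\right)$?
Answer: $-58461111570$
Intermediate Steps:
$h{\left(t,x \right)} = x \left(-51 + x\right)$ ($h{\left(t,x \right)} = \left(-51 + x\right) \left(x + 0\right) = \left(-51 + x\right) x = x \left(-51 + x\right)$)
$p{\left(v,D \right)} = - 181 D v$ ($p{\left(v,D \right)} = - 181 D v + 0 = - 181 D v$)
$\left(p{\left(43,184 \right)} - 974\right) \left(h{\left(202,71 \right)} + 39375\right) = \left(\left(-181\right) 184 \cdot 43 - 974\right) \left(71 \left(-51 + 71\right) + 39375\right) = \left(-1432072 - 974\right) \left(71 \cdot 20 + 39375\right) = - 1433046 \left(1420 + 39375\right) = \left(-1433046\right) 40795 = -58461111570$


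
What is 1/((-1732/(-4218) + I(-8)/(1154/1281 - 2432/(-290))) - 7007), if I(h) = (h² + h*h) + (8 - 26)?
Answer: -1819039917/12723720270886 ≈ -0.00014296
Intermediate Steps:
I(h) = -18 + 2*h² (I(h) = (h² + h²) - 18 = 2*h² - 18 = -18 + 2*h²)
1/((-1732/(-4218) + I(-8)/(1154/1281 - 2432/(-290))) - 7007) = 1/((-1732/(-4218) + (-18 + 2*(-8)²)/(1154/1281 - 2432/(-290))) - 7007) = 1/((-1732*(-1/4218) + (-18 + 2*64)/(1154*(1/1281) - 2432*(-1/290))) - 7007) = 1/((866/2109 + (-18 + 128)/(1154/1281 + 1216/145)) - 7007) = 1/((866/2109 + 110/(1725026/185745)) - 7007) = 1/((866/2109 + 110*(185745/1725026)) - 7007) = 1/((866/2109 + 10215975/862513) - 7007) = 1/(22292427533/1819039917 - 7007) = 1/(-12723720270886/1819039917) = -1819039917/12723720270886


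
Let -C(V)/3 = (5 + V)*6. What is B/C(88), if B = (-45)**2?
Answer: -75/62 ≈ -1.2097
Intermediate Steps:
C(V) = -90 - 18*V (C(V) = -3*(5 + V)*6 = -3*(30 + 6*V) = -90 - 18*V)
B = 2025
B/C(88) = 2025/(-90 - 18*88) = 2025/(-90 - 1584) = 2025/(-1674) = 2025*(-1/1674) = -75/62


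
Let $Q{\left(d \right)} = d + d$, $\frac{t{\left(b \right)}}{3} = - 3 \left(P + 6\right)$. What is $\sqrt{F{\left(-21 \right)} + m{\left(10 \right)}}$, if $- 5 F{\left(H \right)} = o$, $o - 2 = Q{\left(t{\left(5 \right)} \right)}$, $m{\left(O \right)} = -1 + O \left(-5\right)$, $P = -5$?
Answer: $\frac{i \sqrt{1195}}{5} \approx 6.9138 i$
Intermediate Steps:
$t{\left(b \right)} = -9$ ($t{\left(b \right)} = 3 \left(- 3 \left(-5 + 6\right)\right) = 3 \left(\left(-3\right) 1\right) = 3 \left(-3\right) = -9$)
$m{\left(O \right)} = -1 - 5 O$
$Q{\left(d \right)} = 2 d$
$o = -16$ ($o = 2 + 2 \left(-9\right) = 2 - 18 = -16$)
$F{\left(H \right)} = \frac{16}{5}$ ($F{\left(H \right)} = \left(- \frac{1}{5}\right) \left(-16\right) = \frac{16}{5}$)
$\sqrt{F{\left(-21 \right)} + m{\left(10 \right)}} = \sqrt{\frac{16}{5} - 51} = \sqrt{- \frac{239}{5}} = \frac{i \sqrt{1195}}{5}$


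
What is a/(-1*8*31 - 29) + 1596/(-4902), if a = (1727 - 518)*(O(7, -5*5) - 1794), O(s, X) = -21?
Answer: 94352527/11911 ≈ 7921.5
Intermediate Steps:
a = -2194335 (a = (1727 - 518)*(-21 - 1794) = 1209*(-1815) = -2194335)
a/(-1*8*31 - 29) + 1596/(-4902) = -2194335/(-1*8*31 - 29) + 1596/(-4902) = -2194335/(-8*31 - 29) + 1596*(-1/4902) = -2194335/(-248 - 29) - 14/43 = -2194335/(-277) - 14/43 = -2194335*(-1/277) - 14/43 = 2194335/277 - 14/43 = 94352527/11911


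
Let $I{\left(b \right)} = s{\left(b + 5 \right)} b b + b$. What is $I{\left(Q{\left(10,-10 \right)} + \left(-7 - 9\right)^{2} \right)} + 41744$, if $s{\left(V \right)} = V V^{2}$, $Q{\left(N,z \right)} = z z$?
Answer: $5962406816516$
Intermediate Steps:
$Q{\left(N,z \right)} = z^{2}$
$s{\left(V \right)} = V^{3}$
$I{\left(b \right)} = b + b^{2} \left(5 + b\right)^{3}$ ($I{\left(b \right)} = \left(b + 5\right)^{3} b b + b = \left(5 + b\right)^{3} b b + b = b \left(5 + b\right)^{3} b + b = b^{2} \left(5 + b\right)^{3} + b = b + b^{2} \left(5 + b\right)^{3}$)
$I{\left(Q{\left(10,-10 \right)} + \left(-7 - 9\right)^{2} \right)} + 41744 = \left(\left(-10\right)^{2} + \left(-7 - 9\right)^{2}\right) \left(1 + \left(\left(-10\right)^{2} + \left(-7 - 9\right)^{2}\right) \left(5 + \left(\left(-10\right)^{2} + \left(-7 - 9\right)^{2}\right)\right)^{3}\right) + 41744 = \left(100 + \left(-16\right)^{2}\right) \left(1 + \left(100 + \left(-16\right)^{2}\right) \left(5 + \left(100 + \left(-16\right)^{2}\right)\right)^{3}\right) + 41744 = \left(100 + 256\right) \left(1 + \left(100 + 256\right) \left(5 + \left(100 + 256\right)\right)^{3}\right) + 41744 = 356 \left(1 + 356 \left(5 + 356\right)^{3}\right) + 41744 = 356 \left(1 + 356 \cdot 361^{3}\right) + 41744 = 356 \left(1 + 356 \cdot 47045881\right) + 41744 = 356 \left(1 + 16748333636\right) + 41744 = 356 \cdot 16748333637 + 41744 = 5962406774772 + 41744 = 5962406816516$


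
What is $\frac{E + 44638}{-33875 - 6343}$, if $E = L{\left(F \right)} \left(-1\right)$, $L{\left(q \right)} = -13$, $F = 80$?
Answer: $- \frac{44651}{40218} \approx -1.1102$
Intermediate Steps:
$E = 13$ ($E = \left(-13\right) \left(-1\right) = 13$)
$\frac{E + 44638}{-33875 - 6343} = \frac{13 + 44638}{-33875 - 6343} = \frac{44651}{-40218} = 44651 \left(- \frac{1}{40218}\right) = - \frac{44651}{40218}$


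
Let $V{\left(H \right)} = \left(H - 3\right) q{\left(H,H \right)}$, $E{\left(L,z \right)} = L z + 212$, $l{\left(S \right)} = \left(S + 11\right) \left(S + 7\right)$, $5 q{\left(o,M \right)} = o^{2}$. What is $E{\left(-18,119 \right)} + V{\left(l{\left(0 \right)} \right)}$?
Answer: $\frac{429096}{5} \approx 85819.0$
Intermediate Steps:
$q{\left(o,M \right)} = \frac{o^{2}}{5}$
$l{\left(S \right)} = \left(7 + S\right) \left(11 + S\right)$ ($l{\left(S \right)} = \left(11 + S\right) \left(7 + S\right) = \left(7 + S\right) \left(11 + S\right)$)
$E{\left(L,z \right)} = 212 + L z$
$V{\left(H \right)} = \frac{H^{2} \left(-3 + H\right)}{5}$ ($V{\left(H \right)} = \left(H - 3\right) \frac{H^{2}}{5} = \left(-3 + H\right) \frac{H^{2}}{5} = \frac{H^{2} \left(-3 + H\right)}{5}$)
$E{\left(-18,119 \right)} + V{\left(l{\left(0 \right)} \right)} = \left(212 - 2142\right) + \frac{\left(77 + 0^{2} + 18 \cdot 0\right)^{2} \left(-3 + \left(77 + 0^{2} + 18 \cdot 0\right)\right)}{5} = \left(212 - 2142\right) + \frac{\left(77 + 0 + 0\right)^{2} \left(-3 + \left(77 + 0 + 0\right)\right)}{5} = -1930 + \frac{77^{2} \left(-3 + 77\right)}{5} = -1930 + \frac{1}{5} \cdot 5929 \cdot 74 = -1930 + \frac{438746}{5} = \frac{429096}{5}$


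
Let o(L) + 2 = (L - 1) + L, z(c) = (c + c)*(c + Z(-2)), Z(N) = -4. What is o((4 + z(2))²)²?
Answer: 841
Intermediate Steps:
z(c) = 2*c*(-4 + c) (z(c) = (c + c)*(c - 4) = (2*c)*(-4 + c) = 2*c*(-4 + c))
o(L) = -3 + 2*L (o(L) = -2 + ((L - 1) + L) = -2 + ((-1 + L) + L) = -2 + (-1 + 2*L) = -3 + 2*L)
o((4 + z(2))²)² = (-3 + 2*(4 + 2*2*(-4 + 2))²)² = (-3 + 2*(4 + 2*2*(-2))²)² = (-3 + 2*(4 - 8)²)² = (-3 + 2*(-4)²)² = (-3 + 2*16)² = (-3 + 32)² = 29² = 841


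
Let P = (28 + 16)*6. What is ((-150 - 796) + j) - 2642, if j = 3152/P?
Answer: -118010/33 ≈ -3576.1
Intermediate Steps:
P = 264 (P = 44*6 = 264)
j = 394/33 (j = 3152/264 = 3152*(1/264) = 394/33 ≈ 11.939)
((-150 - 796) + j) - 2642 = ((-150 - 796) + 394/33) - 2642 = (-946 + 394/33) - 2642 = -30824/33 - 2642 = -118010/33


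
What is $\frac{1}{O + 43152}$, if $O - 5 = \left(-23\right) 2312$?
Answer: $- \frac{1}{10019} \approx -9.981 \cdot 10^{-5}$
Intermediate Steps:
$O = -53171$ ($O = 5 - 53176 = -53171$)
$\frac{1}{O + 43152} = \frac{1}{-53171 + 43152} = \frac{1}{-10019} = - \frac{1}{10019}$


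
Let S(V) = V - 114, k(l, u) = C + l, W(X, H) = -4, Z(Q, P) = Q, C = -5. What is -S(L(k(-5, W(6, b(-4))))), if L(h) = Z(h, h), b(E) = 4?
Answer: 124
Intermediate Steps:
k(l, u) = -5 + l
L(h) = h
S(V) = -114 + V
-S(L(k(-5, W(6, b(-4))))) = -(-114 + (-5 - 5)) = -(-114 - 10) = -1*(-124) = 124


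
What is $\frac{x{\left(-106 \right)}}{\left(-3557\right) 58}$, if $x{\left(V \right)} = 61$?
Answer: $- \frac{61}{206306} \approx -0.00029568$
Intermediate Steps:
$\frac{x{\left(-106 \right)}}{\left(-3557\right) 58} = \frac{61}{\left(-3557\right) 58} = \frac{61}{-206306} = 61 \left(- \frac{1}{206306}\right) = - \frac{61}{206306}$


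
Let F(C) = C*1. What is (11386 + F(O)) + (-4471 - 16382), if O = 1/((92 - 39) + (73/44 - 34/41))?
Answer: -919329099/97109 ≈ -9467.0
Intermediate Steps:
O = 1804/97109 (O = 1/(53 + (73*(1/44) - 34*1/41)) = 1/(53 + (73/44 - 34/41)) = 1/(53 + 1497/1804) = 1/(97109/1804) = 1804/97109 ≈ 0.018577)
F(C) = C
(11386 + F(O)) + (-4471 - 16382) = (11386 + 1804/97109) + (-4471 - 16382) = 1105684878/97109 - 20853 = -919329099/97109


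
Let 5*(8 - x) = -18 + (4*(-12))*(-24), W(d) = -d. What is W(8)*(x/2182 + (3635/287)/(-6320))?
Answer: 202399881/247362430 ≈ 0.81823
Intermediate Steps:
x = -1094/5 (x = 8 - (-18 + (4*(-12))*(-24))/5 = 8 - (-18 - 48*(-24))/5 = 8 - (-18 + 1152)/5 = 8 - ⅕*1134 = 8 - 1134/5 = -1094/5 ≈ -218.80)
W(8)*(x/2182 + (3635/287)/(-6320)) = (-1*8)*(-1094/5/2182 + (3635/287)/(-6320)) = -8*(-1094/5*1/2182 + (3635*(1/287))*(-1/6320)) = -8*(-547/5455 + (3635/287)*(-1/6320)) = -8*(-547/5455 - 727/362768) = -8*(-202399881/1978899440) = 202399881/247362430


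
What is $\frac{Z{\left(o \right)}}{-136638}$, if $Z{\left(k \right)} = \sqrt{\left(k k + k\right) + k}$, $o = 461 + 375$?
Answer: $- \frac{\sqrt{175142}}{68319} \approx -0.0061257$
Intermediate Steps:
$o = 836$
$Z{\left(k \right)} = \sqrt{k^{2} + 2 k}$ ($Z{\left(k \right)} = \sqrt{\left(k^{2} + k\right) + k} = \sqrt{\left(k + k^{2}\right) + k} = \sqrt{k^{2} + 2 k}$)
$\frac{Z{\left(o \right)}}{-136638} = \frac{\sqrt{836 \left(2 + 836\right)}}{-136638} = \sqrt{836 \cdot 838} \left(- \frac{1}{136638}\right) = \sqrt{700568} \left(- \frac{1}{136638}\right) = 2 \sqrt{175142} \left(- \frac{1}{136638}\right) = - \frac{\sqrt{175142}}{68319}$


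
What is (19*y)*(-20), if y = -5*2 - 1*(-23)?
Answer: -4940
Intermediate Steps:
y = 13 (y = -10 + 23 = 13)
(19*y)*(-20) = (19*13)*(-20) = 247*(-20) = -4940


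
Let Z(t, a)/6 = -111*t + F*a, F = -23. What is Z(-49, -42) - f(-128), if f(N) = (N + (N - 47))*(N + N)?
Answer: -39138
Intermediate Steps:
f(N) = 2*N*(-47 + 2*N) (f(N) = (N + (-47 + N))*(2*N) = (-47 + 2*N)*(2*N) = 2*N*(-47 + 2*N))
Z(t, a) = -666*t - 138*a (Z(t, a) = 6*(-111*t - 23*a) = -666*t - 138*a)
Z(-49, -42) - f(-128) = (-666*(-49) - 138*(-42)) - 2*(-128)*(-47 + 2*(-128)) = (32634 + 5796) - 2*(-128)*(-47 - 256) = 38430 - 2*(-128)*(-303) = 38430 - 1*77568 = 38430 - 77568 = -39138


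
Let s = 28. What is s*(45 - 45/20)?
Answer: 1197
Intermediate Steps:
s*(45 - 45/20) = 28*(45 - 45/20) = 28*(45 - 45*1/20) = 28*(45 - 9/4) = 28*(171/4) = 1197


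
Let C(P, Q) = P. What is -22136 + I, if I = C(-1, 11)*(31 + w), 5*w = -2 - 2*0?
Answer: -110833/5 ≈ -22167.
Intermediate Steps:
w = -⅖ (w = (-2 - 2*0)/5 = (-2 + 0)/5 = (⅕)*(-2) = -⅖ ≈ -0.40000)
I = -153/5 (I = -(31 - ⅖) = -1*153/5 = -153/5 ≈ -30.600)
-22136 + I = -22136 - 153/5 = -110833/5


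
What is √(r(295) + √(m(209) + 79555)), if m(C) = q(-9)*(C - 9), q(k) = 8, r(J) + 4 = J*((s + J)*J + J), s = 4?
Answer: √(26107496 + √81155) ≈ 5109.6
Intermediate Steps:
r(J) = -4 + J*(J + J*(4 + J)) (r(J) = -4 + J*((4 + J)*J + J) = -4 + J*(J*(4 + J) + J) = -4 + J*(J + J*(4 + J)))
m(C) = -72 + 8*C (m(C) = 8*(C - 9) = 8*(-9 + C) = -72 + 8*C)
√(r(295) + √(m(209) + 79555)) = √((-4 + 295³ + 5*295²) + √((-72 + 8*209) + 79555)) = √((-4 + 25672375 + 5*87025) + √((-72 + 1672) + 79555)) = √((-4 + 25672375 + 435125) + √(1600 + 79555)) = √(26107496 + √81155)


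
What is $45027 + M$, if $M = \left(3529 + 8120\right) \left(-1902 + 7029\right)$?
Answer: $59769450$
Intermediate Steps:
$M = 59724423$ ($M = 11649 \cdot 5127 = 59724423$)
$45027 + M = 45027 + 59724423 = 59769450$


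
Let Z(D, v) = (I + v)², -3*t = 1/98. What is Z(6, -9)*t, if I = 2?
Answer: -⅙ ≈ -0.16667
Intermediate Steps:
t = -1/294 (t = -⅓/98 = -⅓*1/98 = -1/294 ≈ -0.0034014)
Z(D, v) = (2 + v)²
Z(6, -9)*t = (2 - 9)²*(-1/294) = (-7)²*(-1/294) = 49*(-1/294) = -⅙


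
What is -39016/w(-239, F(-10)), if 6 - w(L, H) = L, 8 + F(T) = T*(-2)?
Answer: -39016/245 ≈ -159.25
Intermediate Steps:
F(T) = -8 - 2*T (F(T) = -8 + T*(-2) = -8 - 2*T)
w(L, H) = 6 - L
-39016/w(-239, F(-10)) = -39016/(6 - 1*(-239)) = -39016/(6 + 239) = -39016/245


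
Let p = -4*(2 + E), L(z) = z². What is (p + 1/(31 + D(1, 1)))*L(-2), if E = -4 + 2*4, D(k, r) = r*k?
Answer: -767/8 ≈ -95.875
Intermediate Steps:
D(k, r) = k*r
E = 4 (E = -4 + 8 = 4)
p = -24 (p = -4*(2 + 4) = -4*6 = -24)
(p + 1/(31 + D(1, 1)))*L(-2) = (-24 + 1/(31 + 1*1))*(-2)² = (-24 + 1/(31 + 1))*4 = (-24 + 1/32)*4 = -767/32*4 = -767/8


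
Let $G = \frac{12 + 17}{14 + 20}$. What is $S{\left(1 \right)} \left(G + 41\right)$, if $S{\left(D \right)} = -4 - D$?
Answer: $- \frac{7115}{34} \approx -209.26$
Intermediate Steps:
$G = \frac{29}{34} \approx 0.85294$
$S{\left(1 \right)} \left(G + 41\right) = \left(-4 - 1\right) \left(\frac{29}{34} + 41\right) = \left(-4 - 1\right) \frac{1423}{34} = \left(-5\right) \frac{1423}{34} = - \frac{7115}{34}$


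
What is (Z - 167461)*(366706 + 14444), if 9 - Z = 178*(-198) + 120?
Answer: -50436817200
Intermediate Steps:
Z = 35133 (Z = 9 - (178*(-198) + 120) = 9 - (-35244 + 120) = 9 - 1*(-35124) = 9 + 35124 = 35133)
(Z - 167461)*(366706 + 14444) = (35133 - 167461)*(366706 + 14444) = -132328*381150 = -50436817200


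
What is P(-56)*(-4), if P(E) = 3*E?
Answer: 672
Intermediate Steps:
P(-56)*(-4) = (3*(-56))*(-4) = -168*(-4) = 672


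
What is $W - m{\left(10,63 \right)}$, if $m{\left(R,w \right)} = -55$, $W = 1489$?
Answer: $1544$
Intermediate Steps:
$W - m{\left(10,63 \right)} = 1489 - -55 = 1489 + 55 = 1544$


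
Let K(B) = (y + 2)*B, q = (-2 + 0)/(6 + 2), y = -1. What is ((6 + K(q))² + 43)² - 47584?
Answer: -10700415/256 ≈ -41799.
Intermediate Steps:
q = -¼ (q = -2/8 = -2*⅛ = -¼ ≈ -0.25000)
K(B) = B (K(B) = (-1 + 2)*B = 1*B = B)
((6 + K(q))² + 43)² - 47584 = ((6 - ¼)² + 43)² - 47584 = ((23/4)² + 43)² - 47584 = (529/16 + 43)² - 47584 = (1217/16)² - 47584 = 1481089/256 - 47584 = -10700415/256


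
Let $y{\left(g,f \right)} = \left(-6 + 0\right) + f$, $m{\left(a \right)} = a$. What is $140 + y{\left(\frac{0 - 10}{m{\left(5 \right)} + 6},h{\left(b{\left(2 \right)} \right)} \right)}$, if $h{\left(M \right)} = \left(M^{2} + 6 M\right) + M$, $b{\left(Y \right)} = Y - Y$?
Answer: $134$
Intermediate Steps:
$b{\left(Y \right)} = 0$
$h{\left(M \right)} = M^{2} + 7 M$
$y{\left(g,f \right)} = -6 + f$
$140 + y{\left(\frac{0 - 10}{m{\left(5 \right)} + 6},h{\left(b{\left(2 \right)} \right)} \right)} = 140 - \left(6 + 0 \left(7 + 0\right)\right) = 140 + \left(-6 + 0 \cdot 7\right) = 140 + \left(-6 + 0\right) = 140 - 6 = 134$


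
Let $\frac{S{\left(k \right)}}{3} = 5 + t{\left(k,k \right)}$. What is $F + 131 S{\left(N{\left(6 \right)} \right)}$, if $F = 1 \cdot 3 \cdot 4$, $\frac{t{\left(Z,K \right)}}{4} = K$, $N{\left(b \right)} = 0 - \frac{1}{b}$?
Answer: $1715$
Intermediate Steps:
$N{\left(b \right)} = - \frac{1}{b}$
$t{\left(Z,K \right)} = 4 K$
$S{\left(k \right)} = 15 + 12 k$ ($S{\left(k \right)} = 3 \left(5 + 4 k\right) = 15 + 12 k$)
$F = 12$ ($F = 3 \cdot 4 = 12$)
$F + 131 S{\left(N{\left(6 \right)} \right)} = 12 + 131 \left(15 + 12 \left(- \frac{1}{6}\right)\right) = 12 + 131 \left(15 - 2\right) = 12 + 131 \cdot 13 = 12 + 1703 = 1715$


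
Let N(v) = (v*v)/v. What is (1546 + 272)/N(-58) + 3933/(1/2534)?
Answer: 289019529/29 ≈ 9.9662e+6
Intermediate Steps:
N(v) = v (N(v) = v**2/v = v)
(1546 + 272)/N(-58) + 3933/(1/2534) = (1546 + 272)/(-58) + 3933/(1/2534) = 1818*(-1/58) + 3933/(1/2534) = -909/29 + 3933*2534 = -909/29 + 9966222 = 289019529/29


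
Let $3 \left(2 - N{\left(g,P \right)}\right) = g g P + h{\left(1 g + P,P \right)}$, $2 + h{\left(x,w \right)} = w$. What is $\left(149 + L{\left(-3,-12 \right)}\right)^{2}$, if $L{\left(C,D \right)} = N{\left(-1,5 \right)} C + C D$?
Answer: $34969$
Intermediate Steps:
$h{\left(x,w \right)} = -2 + w$
$N{\left(g,P \right)} = \frac{8}{3} - \frac{P}{3} - \frac{P g^{2}}{3}$ ($N{\left(g,P \right)} = 2 - \frac{g g P + \left(-2 + P\right)}{3} = 2 - \frac{g^{2} P + \left(-2 + P\right)}{3} = 2 - \frac{P g^{2} + \left(-2 + P\right)}{3} = 2 - \frac{-2 + P + P g^{2}}{3} = 2 - \left(- \frac{2}{3} + \frac{P}{3} + \frac{P g^{2}}{3}\right) = \frac{8}{3} - \frac{P}{3} - \frac{P g^{2}}{3}$)
$L{\left(C,D \right)} = - \frac{2 C}{3} + C D$ ($L{\left(C,D \right)} = \left(\frac{8}{3} - \frac{5}{3} - \frac{5 \left(-1\right)^{2}}{3}\right) C + C D = \left(\frac{8}{3} - \frac{5}{3} - \frac{5}{3} \cdot 1\right) C + C D = \left(\frac{8}{3} - \frac{5}{3} - \frac{5}{3}\right) C + C D = - \frac{2 C}{3} + C D$)
$\left(149 + L{\left(-3,-12 \right)}\right)^{2} = \left(149 + \frac{1}{3} \left(-3\right) \left(-2 + 3 \left(-12\right)\right)\right)^{2} = \left(149 + \frac{1}{3} \left(-3\right) \left(-2 - 36\right)\right)^{2} = \left(149 + \frac{1}{3} \left(-3\right) \left(-38\right)\right)^{2} = \left(149 + 38\right)^{2} = 187^{2} = 34969$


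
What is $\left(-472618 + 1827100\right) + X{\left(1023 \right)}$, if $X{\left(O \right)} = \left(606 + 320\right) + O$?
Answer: $1356431$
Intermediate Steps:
$X{\left(O \right)} = 926 + O$
$\left(-472618 + 1827100\right) + X{\left(1023 \right)} = \left(-472618 + 1827100\right) + \left(926 + 1023\right) = 1354482 + 1949 = 1356431$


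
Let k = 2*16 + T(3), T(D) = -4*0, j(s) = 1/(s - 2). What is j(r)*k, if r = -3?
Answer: -32/5 ≈ -6.4000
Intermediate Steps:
j(s) = 1/(-2 + s)
T(D) = 0
k = 32 (k = 2*16 + 0 = 32 + 0 = 32)
j(r)*k = 32/(-2 - 3) = 32/(-5) = -1/5*32 = -32/5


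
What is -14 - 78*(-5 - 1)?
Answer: 454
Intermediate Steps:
-14 - 78*(-5 - 1) = -14 - 78*(-6) = -14 - 13*(-36) = -14 + 468 = 454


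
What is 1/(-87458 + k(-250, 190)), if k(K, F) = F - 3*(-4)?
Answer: -1/87256 ≈ -1.1461e-5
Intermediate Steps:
k(K, F) = 12 + F (k(K, F) = F + 12 = 12 + F)
1/(-87458 + k(-250, 190)) = 1/(-87458 + (12 + 190)) = 1/(-87458 + 202) = 1/(-87256) = -1/87256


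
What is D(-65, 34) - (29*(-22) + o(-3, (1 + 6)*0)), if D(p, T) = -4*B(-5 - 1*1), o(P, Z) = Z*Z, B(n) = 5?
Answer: 618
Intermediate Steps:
o(P, Z) = Z²
D(p, T) = -20 (D(p, T) = -4*5 = -20)
D(-65, 34) - (29*(-22) + o(-3, (1 + 6)*0)) = -20 - (29*(-22) + ((1 + 6)*0)²) = -20 - (-638 + (7*0)²) = -20 - (-638 + 0²) = -20 - (-638 + 0) = -20 - 1*(-638) = -20 + 638 = 618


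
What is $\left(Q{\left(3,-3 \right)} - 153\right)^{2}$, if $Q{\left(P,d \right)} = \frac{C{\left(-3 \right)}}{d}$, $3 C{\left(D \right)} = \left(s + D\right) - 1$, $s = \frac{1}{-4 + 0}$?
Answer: $\frac{30151081}{1296} \approx 23265.0$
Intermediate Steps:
$s = - \frac{1}{4}$ ($s = \frac{1}{-4} = - \frac{1}{4} \approx -0.25$)
$C{\left(D \right)} = - \frac{5}{12} + \frac{D}{3}$ ($C{\left(D \right)} = \frac{\left(- \frac{1}{4} + D\right) - 1}{3} = \frac{- \frac{5}{4} + D}{3} = - \frac{5}{12} + \frac{D}{3}$)
$Q{\left(P,d \right)} = - \frac{17}{12 d}$ ($Q{\left(P,d \right)} = \frac{- \frac{5}{12} + \frac{1}{3} \left(-3\right)}{d} = \frac{- \frac{5}{12} - 1}{d} = - \frac{17}{12 d}$)
$\left(Q{\left(3,-3 \right)} - 153\right)^{2} = \left(- \frac{17}{12 \left(-3\right)} - 153\right)^{2} = \left(\left(- \frac{17}{12}\right) \left(- \frac{1}{3}\right) - 153\right)^{2} = \left(\frac{17}{36} - 153\right)^{2} = \left(- \frac{5491}{36}\right)^{2} = \frac{30151081}{1296}$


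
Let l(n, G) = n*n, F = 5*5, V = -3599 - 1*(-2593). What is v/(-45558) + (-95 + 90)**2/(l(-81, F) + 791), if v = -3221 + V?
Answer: 5369309/55823736 ≈ 0.096183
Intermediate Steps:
V = -1006 (V = -3599 + 2593 = -1006)
F = 25
l(n, G) = n**2
v = -4227 (v = -3221 - 1006 = -4227)
v/(-45558) + (-95 + 90)**2/(l(-81, F) + 791) = -4227/(-45558) + (-95 + 90)**2/((-81)**2 + 791) = -4227*(-1/45558) + (-5)**2/(6561 + 791) = 1409/15186 + 25/7352 = 5369309/55823736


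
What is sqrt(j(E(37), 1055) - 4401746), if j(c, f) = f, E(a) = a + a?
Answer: I*sqrt(4400691) ≈ 2097.8*I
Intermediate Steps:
E(a) = 2*a
sqrt(j(E(37), 1055) - 4401746) = sqrt(1055 - 4401746) = sqrt(-4400691) = I*sqrt(4400691)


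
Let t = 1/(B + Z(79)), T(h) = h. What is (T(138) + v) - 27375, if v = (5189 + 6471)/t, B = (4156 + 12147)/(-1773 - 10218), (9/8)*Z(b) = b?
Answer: 3986328157/5139 ≈ 7.7570e+5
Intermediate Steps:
Z(b) = 8*b/9
B = -2329/1713 (B = 16303/(-11991) = 16303*(-1/11991) = -2329/1713 ≈ -1.3596)
t = 5139/353885 (t = 1/(-2329/1713 + (8/9)*79) = 1/(-2329/1713 + 632/9) = 1/(353885/5139) = 5139/353885 ≈ 0.014522)
v = 4126299100/5139 (v = (5189 + 6471)/(5139/353885) = 11660*(353885/5139) = 4126299100/5139 ≈ 8.0294e+5)
(T(138) + v) - 27375 = (138 + 4126299100/5139) - 27375 = 4127008282/5139 - 27375 = 3986328157/5139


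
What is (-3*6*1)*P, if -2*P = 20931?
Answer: 188379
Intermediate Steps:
P = -20931/2 (P = -½*20931 = -20931/2 ≈ -10466.)
(-3*6*1)*P = (-3*6*1)*(-20931/2) = -18*1*(-20931/2) = -18*(-20931/2) = 188379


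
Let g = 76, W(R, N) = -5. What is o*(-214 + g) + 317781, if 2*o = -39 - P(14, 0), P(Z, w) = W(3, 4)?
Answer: 320127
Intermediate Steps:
P(Z, w) = -5
o = -17 (o = (-39 - 1*(-5))/2 = (-39 + 5)/2 = (1/2)*(-34) = -17)
o*(-214 + g) + 317781 = -17*(-214 + 76) + 317781 = -17*(-138) + 317781 = 2346 + 317781 = 320127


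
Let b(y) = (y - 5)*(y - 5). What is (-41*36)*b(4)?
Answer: -1476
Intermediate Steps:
b(y) = (-5 + y)**2 (b(y) = (-5 + y)*(-5 + y) = (-5 + y)**2)
(-41*36)*b(4) = (-41*36)*(-5 + 4)**2 = -1476*(-1)**2 = -1476*1 = -1476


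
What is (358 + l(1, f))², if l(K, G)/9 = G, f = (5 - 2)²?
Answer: 192721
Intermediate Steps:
f = 9 (f = 3² = 9)
l(K, G) = 9*G
(358 + l(1, f))² = (358 + 9*9)² = (358 + 81)² = 439² = 192721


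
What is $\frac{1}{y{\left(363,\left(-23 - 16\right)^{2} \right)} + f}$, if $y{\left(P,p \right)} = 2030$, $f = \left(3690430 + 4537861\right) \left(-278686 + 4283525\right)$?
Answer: $\frac{1}{32952980702179} \approx 3.0346 \cdot 10^{-14}$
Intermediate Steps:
$f = 32952980700149$ ($f = 8228291 \cdot 4004839 = 32952980700149$)
$\frac{1}{y{\left(363,\left(-23 - 16\right)^{2} \right)} + f} = \frac{1}{2030 + 32952980700149} = \frac{1}{32952980702179}$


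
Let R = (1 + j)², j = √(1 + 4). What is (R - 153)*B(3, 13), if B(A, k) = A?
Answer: -441 + 6*√5 ≈ -427.58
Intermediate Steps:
j = √5 ≈ 2.2361
R = (1 + √5)² ≈ 10.472
(R - 153)*B(3, 13) = ((1 + √5)² - 153)*3 = (-153 + (1 + √5)²)*3 = -459 + 3*(1 + √5)²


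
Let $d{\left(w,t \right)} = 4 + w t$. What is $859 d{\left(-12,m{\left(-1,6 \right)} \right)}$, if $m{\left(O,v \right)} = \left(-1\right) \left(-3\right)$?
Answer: $-27488$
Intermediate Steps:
$m{\left(O,v \right)} = 3$
$d{\left(w,t \right)} = 4 + t w$
$859 d{\left(-12,m{\left(-1,6 \right)} \right)} = 859 \left(4 + 3 \left(-12\right)\right) = 859 \left(4 - 36\right) = 859 \left(-32\right) = -27488$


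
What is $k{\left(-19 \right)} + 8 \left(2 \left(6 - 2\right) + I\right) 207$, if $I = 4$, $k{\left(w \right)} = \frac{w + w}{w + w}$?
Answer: $19873$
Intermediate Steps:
$k{\left(w \right)} = 1$ ($k{\left(w \right)} = \frac{2 w}{2 w} = 2 w \frac{1}{2 w} = 1$)
$k{\left(-19 \right)} + 8 \left(2 \left(6 - 2\right) + I\right) 207 = 1 + 8 \left(2 \left(6 - 2\right) + 4\right) 207 = 1 + 8 \left(2 \cdot 4 + 4\right) 207 = 1 + 8 \left(8 + 4\right) 207 = 1 + 8 \cdot 12 \cdot 207 = 1 + 96 \cdot 207 = 1 + 19872 = 19873$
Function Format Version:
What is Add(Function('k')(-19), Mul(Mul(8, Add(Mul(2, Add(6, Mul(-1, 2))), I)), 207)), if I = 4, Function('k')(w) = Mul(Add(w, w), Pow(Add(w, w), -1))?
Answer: 19873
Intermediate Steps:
Function('k')(w) = 1 (Function('k')(w) = Mul(Mul(2, w), Pow(Mul(2, w), -1)) = Mul(Mul(2, w), Mul(Rational(1, 2), Pow(w, -1))) = 1)
Add(Function('k')(-19), Mul(Mul(8, Add(Mul(2, Add(6, Mul(-1, 2))), I)), 207)) = Add(1, Mul(Mul(8, Add(Mul(2, Add(6, Mul(-1, 2))), 4)), 207)) = Add(1, Mul(Mul(8, Add(Mul(2, Add(6, -2)), 4)), 207)) = Add(1, Mul(Mul(8, Add(Mul(2, 4), 4)), 207)) = Add(1, Mul(Mul(8, Add(8, 4)), 207)) = Add(1, Mul(Mul(8, 12), 207)) = Add(1, Mul(96, 207)) = Add(1, 19872) = 19873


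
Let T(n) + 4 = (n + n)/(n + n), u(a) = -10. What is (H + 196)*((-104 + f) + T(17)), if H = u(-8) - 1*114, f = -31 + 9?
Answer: -9288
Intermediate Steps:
T(n) = -3 (T(n) = -4 + (n + n)/(n + n) = -4 + (2*n)/((2*n)) = -4 + (2*n)*(1/(2*n)) = -4 + 1 = -3)
f = -22
H = -124 (H = -10 - 1*114 = -10 - 114 = -124)
(H + 196)*((-104 + f) + T(17)) = (-124 + 196)*((-104 - 22) - 3) = 72*(-126 - 3) = 72*(-129) = -9288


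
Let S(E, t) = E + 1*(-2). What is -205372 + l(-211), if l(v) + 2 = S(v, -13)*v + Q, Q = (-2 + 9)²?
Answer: -160382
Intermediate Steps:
Q = 49 (Q = 7² = 49)
S(E, t) = -2 + E (S(E, t) = E - 2 = -2 + E)
l(v) = 47 + v*(-2 + v) (l(v) = -2 + ((-2 + v)*v + 49) = -2 + (v*(-2 + v) + 49) = -2 + (49 + v*(-2 + v)) = 47 + v*(-2 + v))
-205372 + l(-211) = -205372 + (47 - 211*(-2 - 211)) = -205372 + (47 - 211*(-213)) = -205372 + (47 + 44943) = -205372 + 44990 = -160382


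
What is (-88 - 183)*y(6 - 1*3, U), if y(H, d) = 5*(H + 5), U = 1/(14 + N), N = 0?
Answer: -10840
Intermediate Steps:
U = 1/14 (U = 1/(14 + 0) = 1/14 ≈ 0.071429)
y(H, d) = 25 + 5*H (y(H, d) = 5*(5 + H) = 25 + 5*H)
(-88 - 183)*y(6 - 1*3, U) = (-88 - 183)*(25 + 5*(6 - 1*3)) = -271*(25 + 5*(6 - 3)) = -271*(25 + 5*3) = -271*(25 + 15) = -271*40 = -10840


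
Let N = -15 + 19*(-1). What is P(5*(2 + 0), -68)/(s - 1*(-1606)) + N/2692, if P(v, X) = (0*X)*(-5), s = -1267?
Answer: -17/1346 ≈ -0.012630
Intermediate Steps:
N = -34 (N = -15 - 19 = -34)
P(v, X) = 0 (P(v, X) = 0*(-5) = 0)
P(5*(2 + 0), -68)/(s - 1*(-1606)) + N/2692 = 0/(-1267 - 1*(-1606)) - 34/2692 = 0/(-1267 + 1606) - 34*1/2692 = 0/339 - 17/1346 = 0*(1/339) - 17/1346 = 0 - 17/1346 = -17/1346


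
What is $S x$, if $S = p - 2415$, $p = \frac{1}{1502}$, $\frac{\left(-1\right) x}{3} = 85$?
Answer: $\frac{924968895}{1502} \approx 6.1583 \cdot 10^{5}$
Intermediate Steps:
$x = -255$ ($x = \left(-3\right) 85 = -255$)
$p = \frac{1}{1502} \approx 0.00066578$
$S = - \frac{3627329}{1502}$ ($S = \frac{1}{1502} - 2415 = - \frac{3627329}{1502} \approx -2415.0$)
$S x = \left(- \frac{3627329}{1502}\right) \left(-255\right) = \frac{924968895}{1502}$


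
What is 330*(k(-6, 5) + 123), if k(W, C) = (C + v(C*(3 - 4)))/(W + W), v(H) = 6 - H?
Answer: 40150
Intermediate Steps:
k(W, C) = (6 + 2*C)/(2*W) (k(W, C) = (C + (6 - C*(3 - 4)))/(W + W) = (C + (6 - C*(-1)))/((2*W)) = (C + (6 - (-1)*C))*(1/(2*W)) = (C + (6 + C))*(1/(2*W)) = (6 + 2*C)*(1/(2*W)) = (6 + 2*C)/(2*W))
330*(k(-6, 5) + 123) = 330*((3 + 5)/(-6) + 123) = 330*(-⅙*8 + 123) = 330*(-4/3 + 123) = 330*(365/3) = 40150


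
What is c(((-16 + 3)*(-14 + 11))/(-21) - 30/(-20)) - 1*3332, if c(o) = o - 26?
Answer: -47017/14 ≈ -3358.4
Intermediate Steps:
c(o) = -26 + o
c(((-16 + 3)*(-14 + 11))/(-21) - 30/(-20)) - 1*3332 = (-26 + (((-16 + 3)*(-14 + 11))/(-21) - 30/(-20))) - 1*3332 = (-26 + (-13*(-3)*(-1/21) - 30*(-1/20))) - 3332 = (-26 + (39*(-1/21) + 3/2)) - 3332 = (-26 + (-13/7 + 3/2)) - 3332 = (-26 - 5/14) - 3332 = -369/14 - 3332 = -47017/14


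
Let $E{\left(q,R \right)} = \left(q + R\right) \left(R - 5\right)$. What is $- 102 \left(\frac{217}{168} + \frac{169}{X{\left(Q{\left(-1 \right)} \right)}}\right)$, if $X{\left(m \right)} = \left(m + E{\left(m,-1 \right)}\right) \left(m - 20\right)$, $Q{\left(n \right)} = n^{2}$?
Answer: $\frac{58939}{76} \approx 775.51$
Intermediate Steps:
$E{\left(q,R \right)} = \left(-5 + R\right) \left(R + q\right)$ ($E{\left(q,R \right)} = \left(R + q\right) \left(-5 + R\right) = \left(-5 + R\right) \left(R + q\right)$)
$X{\left(m \right)} = \left(-20 + m\right) \left(6 - 5 m\right)$ ($X{\left(m \right)} = \left(m - \left(-5 - 1 + 6 m\right)\right) \left(m - 20\right) = \left(m + \left(1 + 5 - 5 m - m\right)\right) \left(-20 + m\right) = \left(m - \left(-6 + 6 m\right)\right) \left(-20 + m\right) = \left(6 - 5 m\right) \left(-20 + m\right) = \left(-20 + m\right) \left(6 - 5 m\right)$)
$- 102 \left(\frac{217}{168} + \frac{169}{X{\left(Q{\left(-1 \right)} \right)}}\right) = - 102 \left(\frac{217}{168} + \frac{169}{-120 - 5 \left(\left(-1\right)^{2}\right)^{2} + 106 \left(-1\right)^{2}}\right) = - 102 \left(217 \cdot \frac{1}{168} + \frac{169}{-120 - 5 \cdot 1^{2} + 106 \cdot 1}\right) = - 102 \left(\frac{31}{24} + \frac{169}{-120 - 5 + 106}\right) = - 102 \left(\frac{31}{24} + \frac{169}{-19}\right) = - 102 \left(\frac{31}{24} + 169 \left(- \frac{1}{19}\right)\right) = - 102 \left(\frac{31}{24} - \frac{169}{19}\right) = \left(-102\right) \left(- \frac{3467}{456}\right) = \frac{58939}{76}$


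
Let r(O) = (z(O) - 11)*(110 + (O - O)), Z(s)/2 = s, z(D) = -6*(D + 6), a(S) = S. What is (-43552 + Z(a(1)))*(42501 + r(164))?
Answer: 3088086950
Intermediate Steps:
z(D) = -36 - 6*D (z(D) = -6*(6 + D) = -36 - 6*D)
Z(s) = 2*s
r(O) = -5170 - 660*O (r(O) = ((-36 - 6*O) - 11)*(110 + (O - O)) = (-47 - 6*O)*(110 + 0) = (-47 - 6*O)*110 = -5170 - 660*O)
(-43552 + Z(a(1)))*(42501 + r(164)) = (-43552 + 2*1)*(42501 + (-5170 - 660*164)) = (-43552 + 2)*(42501 + (-5170 - 108240)) = -43550*(42501 - 113410) = -43550*(-70909) = 3088086950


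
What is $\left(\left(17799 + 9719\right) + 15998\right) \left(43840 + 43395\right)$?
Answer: $3796118260$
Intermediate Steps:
$\left(\left(17799 + 9719\right) + 15998\right) \left(43840 + 43395\right) = \left(27518 + 15998\right) 87235 = 43516 \cdot 87235 = 3796118260$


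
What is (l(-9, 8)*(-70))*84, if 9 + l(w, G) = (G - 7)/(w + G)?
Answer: 58800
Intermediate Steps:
l(w, G) = -9 + (-7 + G)/(G + w) (l(w, G) = -9 + (G - 7)/(w + G) = -9 + (-7 + G)/(G + w))
(l(-9, 8)*(-70))*84 = (((-7 - 9*(-9) - 8*8)/(8 - 9))*(-70))*84 = (((-7 + 81 - 64)/(-1))*(-70))*84 = (-1*10*(-70))*84 = -10*(-70)*84 = 700*84 = 58800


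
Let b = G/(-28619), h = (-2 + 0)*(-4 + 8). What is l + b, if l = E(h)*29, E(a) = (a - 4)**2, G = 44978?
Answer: 119467966/28619 ≈ 4174.4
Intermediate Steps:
h = -8 (h = -2*4 = -8)
E(a) = (-4 + a)**2
l = 4176 (l = (-4 - 8)**2*29 = (-12)**2*29 = 144*29 = 4176)
b = -44978/28619 (b = 44978/(-28619) = 44978*(-1/28619) = -44978/28619 ≈ -1.5716)
l + b = 4176 - 44978/28619 = 119467966/28619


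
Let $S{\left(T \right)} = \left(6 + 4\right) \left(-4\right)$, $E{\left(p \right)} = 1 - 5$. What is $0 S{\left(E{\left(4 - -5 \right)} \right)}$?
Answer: $0$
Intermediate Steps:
$E{\left(p \right)} = -4$ ($E{\left(p \right)} = 1 - 5 = -4$)
$S{\left(T \right)} = -40$ ($S{\left(T \right)} = 10 \left(-4\right) = -40$)
$0 S{\left(E{\left(4 - -5 \right)} \right)} = 0 \left(-40\right) = 0$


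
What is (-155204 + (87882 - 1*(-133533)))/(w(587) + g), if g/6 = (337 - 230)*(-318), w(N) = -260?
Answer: -66211/204416 ≈ -0.32390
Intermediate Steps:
g = -204156 (g = 6*((337 - 230)*(-318)) = 6*(107*(-318)) = 6*(-34026) = -204156)
(-155204 + (87882 - 1*(-133533)))/(w(587) + g) = (-155204 + (87882 - 1*(-133533)))/(-260 - 204156) = (-155204 + (87882 + 133533))/(-204416) = (-155204 + 221415)*(-1/204416) = 66211*(-1/204416) = -66211/204416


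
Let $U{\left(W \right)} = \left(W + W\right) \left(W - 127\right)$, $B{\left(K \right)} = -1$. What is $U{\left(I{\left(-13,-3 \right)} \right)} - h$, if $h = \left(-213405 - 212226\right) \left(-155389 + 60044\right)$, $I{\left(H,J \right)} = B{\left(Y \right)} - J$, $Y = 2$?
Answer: $-40581788195$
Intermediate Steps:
$I{\left(H,J \right)} = -1 - J$
$U{\left(W \right)} = 2 W \left(-127 + W\right)$
$h = 40581787695$ ($h = \left(-425631\right) \left(-95345\right) = 40581787695$)
$U{\left(I{\left(-13,-3 \right)} \right)} - h = 2 \left(-1 - -3\right) \left(-127 - -2\right) - 40581787695 = 2 \left(-1 + 3\right) \left(-127 + \left(-1 + 3\right)\right) - 40581787695 = 2 \cdot 2 \left(-127 + 2\right) - 40581787695 = 2 \cdot 2 \left(-125\right) - 40581787695 = -500 - 40581787695 = -40581788195$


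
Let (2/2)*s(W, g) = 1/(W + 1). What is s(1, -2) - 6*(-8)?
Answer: 97/2 ≈ 48.500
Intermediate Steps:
s(W, g) = 1/(1 + W) (s(W, g) = 1/(W + 1) = 1/(1 + W))
s(1, -2) - 6*(-8) = 1/(1 + 1) - 6*(-8) = 1/2 + 48 = 97/2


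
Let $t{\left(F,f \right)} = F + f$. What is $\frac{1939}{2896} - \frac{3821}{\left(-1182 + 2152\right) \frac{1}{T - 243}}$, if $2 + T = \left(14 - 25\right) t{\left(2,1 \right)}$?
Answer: $\frac{1539061039}{1404560} \approx 1095.8$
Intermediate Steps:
$T = -35$ ($T = -2 + \left(14 - 25\right) \left(2 + 1\right) = -2 - 33 = -35$)
$\frac{1939}{2896} - \frac{3821}{\left(-1182 + 2152\right) \frac{1}{T - 243}} = \frac{1939}{2896} - \frac{3821}{\left(-1182 + 2152\right) \frac{1}{-35 - 243}} = 1939 \cdot \frac{1}{2896} - \frac{3821}{970 \frac{1}{-278}} = \frac{1939}{2896} - \frac{3821}{970 \left(- \frac{1}{278}\right)} = \frac{1939}{2896} - \frac{3821}{- \frac{485}{139}} = \frac{1939}{2896} - - \frac{531119}{485} = \frac{1939}{2896} + \frac{531119}{485} = \frac{1539061039}{1404560}$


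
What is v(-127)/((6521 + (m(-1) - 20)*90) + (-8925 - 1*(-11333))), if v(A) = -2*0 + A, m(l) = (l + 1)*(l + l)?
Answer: -127/7129 ≈ -0.017815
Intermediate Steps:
m(l) = 2*l*(1 + l) (m(l) = (1 + l)*(2*l) = 2*l*(1 + l))
v(A) = A (v(A) = 0 + A = A)
v(-127)/((6521 + (m(-1) - 20)*90) + (-8925 - 1*(-11333))) = -127/((6521 + (2*(-1)*(1 - 1) - 20)*90) + (-8925 - 1*(-11333))) = -127/((6521 + (2*(-1)*0 - 20)*90) + (-8925 + 11333)) = -127/((6521 + (0 - 20)*90) + 2408) = -127/((6521 - 20*90) + 2408) = -127/((6521 - 1800) + 2408) = -127/(4721 + 2408) = -127/7129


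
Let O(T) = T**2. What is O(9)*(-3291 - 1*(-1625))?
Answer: -134946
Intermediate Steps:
O(9)*(-3291 - 1*(-1625)) = 9**2*(-3291 - 1*(-1625)) = 81*(-3291 + 1625) = 81*(-1666) = -134946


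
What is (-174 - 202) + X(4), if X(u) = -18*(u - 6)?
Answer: -340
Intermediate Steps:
X(u) = 108 - 18*u (X(u) = -18*(-6 + u) = 108 - 18*u)
(-174 - 202) + X(4) = (-174 - 202) + (108 - 18*4) = -376 + (108 - 72) = -376 + 36 = -340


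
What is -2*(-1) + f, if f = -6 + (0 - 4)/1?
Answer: -8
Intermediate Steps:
f = -10 (f = -6 - 4*1 = -6 - 4 = -10)
-2*(-1) + f = -2*(-1) - 10 = 2 - 10 = -8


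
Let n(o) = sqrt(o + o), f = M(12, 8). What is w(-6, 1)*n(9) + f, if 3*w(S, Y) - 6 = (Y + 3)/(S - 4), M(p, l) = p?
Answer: 12 + 28*sqrt(2)/5 ≈ 19.920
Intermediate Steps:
w(S, Y) = 2 + (3 + Y)/(3*(-4 + S)) (w(S, Y) = 2 + ((Y + 3)/(S - 4))/3 = 2 + ((3 + Y)/(-4 + S))/3 = 2 + (3 + Y)/(3*(-4 + S)))
f = 12
n(o) = sqrt(2)*sqrt(o) (n(o) = sqrt(2*o) = sqrt(2)*sqrt(o))
w(-6, 1)*n(9) + f = ((-21 + 1 + 6*(-6))/(3*(-4 - 6)))*(sqrt(2)*sqrt(9)) + 12 = ((1/3)*(-21 + 1 - 36)/(-10))*(sqrt(2)*3) + 12 = ((1/3)*(-1/10)*(-56))*(3*sqrt(2)) + 12 = 28*(3*sqrt(2))/15 + 12 = 28*sqrt(2)/5 + 12 = 12 + 28*sqrt(2)/5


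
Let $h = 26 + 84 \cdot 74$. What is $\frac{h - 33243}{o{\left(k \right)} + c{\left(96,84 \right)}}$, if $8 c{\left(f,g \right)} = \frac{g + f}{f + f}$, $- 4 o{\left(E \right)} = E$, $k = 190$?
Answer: $\frac{3456128}{6065} \approx 569.85$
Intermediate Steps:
$o{\left(E \right)} = - \frac{E}{4}$
$c{\left(f,g \right)} = \frac{f + g}{16 f}$ ($c{\left(f,g \right)} = \frac{\left(g + f\right) \frac{1}{f + f}}{8} = \frac{\left(f + g\right) \frac{1}{2 f}}{8} = \frac{\frac{1}{2} \frac{1}{f} \left(f + g\right)}{8} = \frac{f + g}{16 f}$)
$h = 6242$ ($h = 26 + 6216 = 6242$)
$\frac{h - 33243}{o{\left(k \right)} + c{\left(96,84 \right)}} = \frac{6242 - 33243}{\left(- \frac{1}{4}\right) 190 + \frac{96 + 84}{16 \cdot 96}} = - \frac{27001}{- \frac{95}{2} + \frac{1}{16} \cdot \frac{1}{96} \cdot 180} = - \frac{27001}{- \frac{95}{2} + \frac{15}{128}} = - \frac{27001}{- \frac{6065}{128}} = \left(-27001\right) \left(- \frac{128}{6065}\right) = \frac{3456128}{6065}$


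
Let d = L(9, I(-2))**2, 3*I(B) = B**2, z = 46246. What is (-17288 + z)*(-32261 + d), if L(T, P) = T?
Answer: -931868440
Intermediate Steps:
I(B) = B**2/3
d = 81 (d = 9**2 = 81)
(-17288 + z)*(-32261 + d) = (-17288 + 46246)*(-32261 + 81) = 28958*(-32180) = -931868440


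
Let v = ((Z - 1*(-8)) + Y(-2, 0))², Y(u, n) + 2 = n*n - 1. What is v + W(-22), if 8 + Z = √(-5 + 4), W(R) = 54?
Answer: 62 - 6*I ≈ 62.0 - 6.0*I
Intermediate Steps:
Z = -8 + I (Z = -8 + √(-5 + 4) = -8 + √(-1) = -8 + I ≈ -8.0 + 1.0*I)
Y(u, n) = -3 + n² (Y(u, n) = -2 + (n*n - 1) = -2 + (n² - 1) = -2 + (-1 + n²) = -3 + n²)
v = (-3 + I)² (v = (((-8 + I) - 1*(-8)) + (-3 + 0²))² = (((-8 + I) + 8) + (-3 + 0))² = (I - 3)² = (-3 + I)² ≈ 8.0 - 6.0*I)
v + W(-22) = (3 - I)² + 54 = 54 + (3 - I)²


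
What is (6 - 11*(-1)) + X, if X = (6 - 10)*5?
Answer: -3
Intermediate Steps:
X = -20 (X = -4*5 = -20)
(6 - 11*(-1)) + X = (6 - 11*(-1)) - 20 = (6 + 11) - 20 = 17 - 20 = -3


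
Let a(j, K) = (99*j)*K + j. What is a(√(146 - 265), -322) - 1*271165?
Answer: -271165 - 31877*I*√119 ≈ -2.7117e+5 - 3.4774e+5*I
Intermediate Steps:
a(j, K) = j + 99*K*j (a(j, K) = 99*K*j + j = j + 99*K*j)
a(√(146 - 265), -322) - 1*271165 = √(146 - 265)*(1 + 99*(-322)) - 1*271165 = √(-119)*(1 - 31878) - 271165 = (I*√119)*(-31877) - 271165 = -31877*I*√119 - 271165 = -271165 - 31877*I*√119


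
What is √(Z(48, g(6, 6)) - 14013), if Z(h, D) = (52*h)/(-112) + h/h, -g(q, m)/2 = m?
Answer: 8*I*√10745/7 ≈ 118.47*I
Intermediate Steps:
g(q, m) = -2*m
Z(h, D) = 1 - 13*h/28 (Z(h, D) = (52*h)*(-1/112) + 1 = -13*h/28 + 1 = 1 - 13*h/28)
√(Z(48, g(6, 6)) - 14013) = √((1 - 13/28*48) - 14013) = √((1 - 156/7) - 14013) = √(-149/7 - 14013) = √(-98240/7) = 8*I*√10745/7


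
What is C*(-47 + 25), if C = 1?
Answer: -22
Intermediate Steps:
C*(-47 + 25) = 1*(-47 + 25) = 1*(-22) = -22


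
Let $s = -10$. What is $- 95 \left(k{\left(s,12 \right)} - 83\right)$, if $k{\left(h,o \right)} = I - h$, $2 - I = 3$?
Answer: $7030$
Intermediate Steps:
$I = -1$ ($I = 2 - 3 = -1$)
$k{\left(h,o \right)} = -1 - h$
$- 95 \left(k{\left(s,12 \right)} - 83\right) = - 95 \left(\left(-1 - -10\right) - 83\right) = - 95 \left(\left(-1 + 10\right) - 83\right) = - 95 \left(9 - 83\right) = \left(-95\right) \left(-74\right) = 7030$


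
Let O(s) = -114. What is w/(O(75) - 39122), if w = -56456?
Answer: 14114/9809 ≈ 1.4389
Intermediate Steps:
w/(O(75) - 39122) = -56456/(-114 - 39122) = -56456/(-39236) = -56456*(-1/39236) = 14114/9809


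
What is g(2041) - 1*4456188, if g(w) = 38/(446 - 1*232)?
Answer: -476812097/107 ≈ -4.4562e+6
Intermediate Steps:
g(w) = 19/107 (g(w) = 38/(446 - 232) = 38/214 = 38*(1/214) = 19/107)
g(2041) - 1*4456188 = 19/107 - 1*4456188 = 19/107 - 4456188 = -476812097/107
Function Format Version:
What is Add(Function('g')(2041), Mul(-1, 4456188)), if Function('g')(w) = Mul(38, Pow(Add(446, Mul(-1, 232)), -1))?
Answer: Rational(-476812097, 107) ≈ -4.4562e+6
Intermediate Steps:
Function('g')(w) = Rational(19, 107) (Function('g')(w) = Mul(38, Pow(Add(446, -232), -1)) = Mul(38, Pow(214, -1)) = Mul(38, Rational(1, 214)) = Rational(19, 107))
Add(Function('g')(2041), Mul(-1, 4456188)) = Add(Rational(19, 107), Mul(-1, 4456188)) = Add(Rational(19, 107), -4456188) = Rational(-476812097, 107)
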